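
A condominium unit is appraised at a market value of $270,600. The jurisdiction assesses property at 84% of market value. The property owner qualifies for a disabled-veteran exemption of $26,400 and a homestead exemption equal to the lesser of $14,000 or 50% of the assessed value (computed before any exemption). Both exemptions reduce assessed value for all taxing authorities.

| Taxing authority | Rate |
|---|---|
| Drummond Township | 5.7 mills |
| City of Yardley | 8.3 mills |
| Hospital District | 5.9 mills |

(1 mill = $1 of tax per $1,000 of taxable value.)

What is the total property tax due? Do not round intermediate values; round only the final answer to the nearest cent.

$3,719.39

Assessed value = $270,600 × 0.84 = $227,304
Homestead exemption = min($14,000, 50% × $227,304) = min($14,000, $113,652) = $14,000 (dollar cap binds)
Taxable value = $227,304 − $26,400 − $14,000 = $186,904
Drummond Township: $186,904 × 0.0057 = $1,065.3528
City of Yardley: $186,904 × 0.0083 = $1,551.3032
Hospital District: $186,904 × 0.0059 = $1,102.7336
Total = $3,719.3896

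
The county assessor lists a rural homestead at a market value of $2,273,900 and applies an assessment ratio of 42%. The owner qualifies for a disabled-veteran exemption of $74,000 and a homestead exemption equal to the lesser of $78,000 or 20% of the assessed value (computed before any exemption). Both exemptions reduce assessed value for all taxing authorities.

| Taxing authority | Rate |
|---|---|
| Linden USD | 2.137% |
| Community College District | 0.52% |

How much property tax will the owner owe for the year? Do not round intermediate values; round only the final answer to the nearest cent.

Assessed value = $2,273,900 × 0.42 = $955,038
Homestead exemption = min($78,000, 20% × $955,038) = min($78,000, $191,007.6) = $78,000 (dollar cap binds)
Taxable value = $955,038 − $74,000 − $78,000 = $803,038
Linden USD: $803,038 × 0.02137 = $17,160.92206
Community College District: $803,038 × 0.0052 = $4,175.7976
Total = $21,336.71966

$21,336.72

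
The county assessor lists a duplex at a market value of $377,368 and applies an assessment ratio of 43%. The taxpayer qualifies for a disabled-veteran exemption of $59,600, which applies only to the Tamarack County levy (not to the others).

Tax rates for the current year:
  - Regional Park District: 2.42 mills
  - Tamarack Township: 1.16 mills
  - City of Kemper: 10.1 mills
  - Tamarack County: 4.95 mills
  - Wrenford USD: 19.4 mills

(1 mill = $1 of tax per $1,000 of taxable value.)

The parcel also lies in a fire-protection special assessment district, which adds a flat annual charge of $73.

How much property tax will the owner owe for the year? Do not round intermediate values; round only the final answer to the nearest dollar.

$5,949

Assessed value = $377,368 × 0.43 = $162,268.24
Regional Park District: $162,268.24 × 0.00242 = $392.6891408
Tamarack Township: $162,268.24 × 0.00116 = $188.2311584
City of Kemper: $162,268.24 × 0.0101 = $1,638.909224
Tamarack County: ($162,268.24 − $59,600) × 0.00495 = $102,668.24 × 0.00495 = $508.207788
Wrenford USD: $162,268.24 × 0.0194 = $3,148.003856
Levies subtotal = $5,876.0411672
Total = $5,876.0411672 + $73 = $5,949.0411672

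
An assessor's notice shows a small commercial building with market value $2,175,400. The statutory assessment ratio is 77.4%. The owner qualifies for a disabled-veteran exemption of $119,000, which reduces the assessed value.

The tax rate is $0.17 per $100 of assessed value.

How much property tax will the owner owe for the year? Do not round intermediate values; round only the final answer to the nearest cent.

$2,660.09

Assessed value = $2,175,400 × 0.774 = $1,683,759.6
Taxable value = $1,683,759.6 − $119,000 = $1,564,759.6
Tax = $1,564,759.6 × 0.0017 = $2,660.09132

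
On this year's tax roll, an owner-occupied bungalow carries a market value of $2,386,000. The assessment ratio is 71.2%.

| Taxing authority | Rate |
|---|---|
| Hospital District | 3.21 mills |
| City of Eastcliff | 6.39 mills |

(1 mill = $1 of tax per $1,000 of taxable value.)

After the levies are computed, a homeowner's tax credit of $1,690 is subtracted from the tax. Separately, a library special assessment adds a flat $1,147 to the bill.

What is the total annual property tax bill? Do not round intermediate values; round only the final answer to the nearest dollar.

Assessed value = $2,386,000 × 0.712 = $1,698,832
Hospital District: $1,698,832 × 0.00321 = $5,453.25072
City of Eastcliff: $1,698,832 × 0.00639 = $10,855.53648
Levies subtotal = $16,308.7872
After credit = $16,308.7872 − $1,690 = $14,618.7872
Total = $14,618.7872 + $1,147 = $15,765.7872

$15,766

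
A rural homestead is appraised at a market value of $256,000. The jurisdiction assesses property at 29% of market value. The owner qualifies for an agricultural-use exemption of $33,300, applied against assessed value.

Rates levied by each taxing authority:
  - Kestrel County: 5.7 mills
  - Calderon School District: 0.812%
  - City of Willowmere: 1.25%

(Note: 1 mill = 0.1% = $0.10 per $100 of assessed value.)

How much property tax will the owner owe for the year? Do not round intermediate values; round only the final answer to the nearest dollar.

Assessed value = $256,000 × 0.29 = $74,240
Taxable value = $74,240 − $33,300 = $40,940
Kestrel County: $40,940 × 0.0057 = $233.358
Calderon School District: $40,940 × 0.00812 = $332.4328
City of Willowmere: $40,940 × 0.0125 = $511.75
Total = $1,077.5408

$1,078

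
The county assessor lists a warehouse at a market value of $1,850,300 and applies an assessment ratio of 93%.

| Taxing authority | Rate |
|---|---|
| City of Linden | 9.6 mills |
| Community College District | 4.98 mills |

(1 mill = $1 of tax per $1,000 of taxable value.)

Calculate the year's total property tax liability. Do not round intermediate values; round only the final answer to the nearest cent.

Assessed value = $1,850,300 × 0.93 = $1,720,779
City of Linden: $1,720,779 × 0.0096 = $16,519.4784
Community College District: $1,720,779 × 0.00498 = $8,569.47942
Total = $16,519.4784 + $8,569.47942 = $25,088.95782

$25,088.96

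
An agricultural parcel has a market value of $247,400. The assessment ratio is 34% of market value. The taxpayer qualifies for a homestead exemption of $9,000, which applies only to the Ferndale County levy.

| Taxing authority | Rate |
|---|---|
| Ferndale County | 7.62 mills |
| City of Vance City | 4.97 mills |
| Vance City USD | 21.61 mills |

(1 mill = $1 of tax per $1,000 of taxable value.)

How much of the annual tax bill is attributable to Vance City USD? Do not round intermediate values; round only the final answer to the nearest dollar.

$1,818

Assessed value = $247,400 × 0.34 = $84,116
Vance City USD taxable value = $84,116 (exemption does not apply)
Vance City USD levy = $84,116 × 0.02161 = $1,817.74676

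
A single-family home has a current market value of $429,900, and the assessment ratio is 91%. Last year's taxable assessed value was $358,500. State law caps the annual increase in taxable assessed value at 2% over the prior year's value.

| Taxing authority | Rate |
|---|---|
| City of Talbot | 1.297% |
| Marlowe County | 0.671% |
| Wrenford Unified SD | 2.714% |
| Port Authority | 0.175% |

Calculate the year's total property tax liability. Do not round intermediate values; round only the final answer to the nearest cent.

$17,760.59

Uncapped assessed value = $429,900 × 0.91 = $391,209
Cap limit = $358,500 × 1.02 = $365,670
Taxable assessed value = min($391,209, $365,670) = $365,670 (cap binds)
City of Talbot: $365,670 × 0.01297 = $4,742.7399
Marlowe County: $365,670 × 0.00671 = $2,453.6457
Wrenford Unified SD: $365,670 × 0.02714 = $9,924.2838
Port Authority: $365,670 × 0.00175 = $639.9225
Total = $17,760.5919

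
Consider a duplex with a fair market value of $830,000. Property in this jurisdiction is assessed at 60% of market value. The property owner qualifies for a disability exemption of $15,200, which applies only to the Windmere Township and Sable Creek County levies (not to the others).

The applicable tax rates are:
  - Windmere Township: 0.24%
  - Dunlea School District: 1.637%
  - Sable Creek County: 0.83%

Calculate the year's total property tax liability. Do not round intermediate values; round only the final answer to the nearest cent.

Assessed value = $830,000 × 0.6 = $498,000
Windmere Township: ($498,000 − $15,200) × 0.0024 = $482,800 × 0.0024 = $1,158.72
Dunlea School District: $498,000 × 0.01637 = $8,152.26
Sable Creek County: ($498,000 − $15,200) × 0.0083 = $482,800 × 0.0083 = $4,007.24
Total = $13,318.22

$13,318.22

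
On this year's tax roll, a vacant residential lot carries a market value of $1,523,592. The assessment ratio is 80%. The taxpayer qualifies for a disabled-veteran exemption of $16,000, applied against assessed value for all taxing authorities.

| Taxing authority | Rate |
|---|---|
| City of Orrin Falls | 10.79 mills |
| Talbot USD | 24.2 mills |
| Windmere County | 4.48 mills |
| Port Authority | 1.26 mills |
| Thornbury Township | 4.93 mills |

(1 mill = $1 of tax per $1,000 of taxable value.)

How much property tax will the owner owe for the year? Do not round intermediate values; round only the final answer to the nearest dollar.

Assessed value = $1,523,592 × 0.8 = $1,218,873.6
Taxable value = $1,218,873.6 − $16,000 = $1,202,873.6
City of Orrin Falls: $1,202,873.6 × 0.01079 = $12,979.006144
Talbot USD: $1,202,873.6 × 0.0242 = $29,109.54112
Windmere County: $1,202,873.6 × 0.00448 = $5,388.873728
Port Authority: $1,202,873.6 × 0.00126 = $1,515.620736
Thornbury Township: $1,202,873.6 × 0.00493 = $5,930.166848
Total = $12,979.006144 + $29,109.54112 + $5,388.873728 + $1,515.620736 + $5,930.166848 = $54,923.208576

$54,923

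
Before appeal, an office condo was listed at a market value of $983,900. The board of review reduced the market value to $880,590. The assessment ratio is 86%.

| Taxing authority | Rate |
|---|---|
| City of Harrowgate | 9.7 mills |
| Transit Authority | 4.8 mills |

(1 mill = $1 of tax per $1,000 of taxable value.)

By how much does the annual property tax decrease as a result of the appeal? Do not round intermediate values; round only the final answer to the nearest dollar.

$1,288

Old assessed value = $983,900 × 0.86 = $846,154
New assessed value = $880,590 × 0.86 = $757,307.4
Combined rate = 0.0097 + 0.0048 = 0.0145
Old tax = $846,154 × 0.0145 = $12,269.233
New tax = $757,307.4 × 0.0145 = $10,980.9573
Reduction = $12,269.233 − $10,980.9573 = $1,288.2757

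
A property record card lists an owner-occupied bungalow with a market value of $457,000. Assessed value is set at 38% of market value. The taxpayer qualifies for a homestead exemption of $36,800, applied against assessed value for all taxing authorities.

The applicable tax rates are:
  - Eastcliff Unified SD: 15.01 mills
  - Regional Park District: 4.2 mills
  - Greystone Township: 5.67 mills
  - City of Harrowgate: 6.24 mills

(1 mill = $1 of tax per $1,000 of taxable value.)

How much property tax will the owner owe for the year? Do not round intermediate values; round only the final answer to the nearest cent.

$4,259.08

Assessed value = $457,000 × 0.38 = $173,660
Taxable value = $173,660 − $36,800 = $136,860
Eastcliff Unified SD: $136,860 × 0.01501 = $2,054.2686
Regional Park District: $136,860 × 0.0042 = $574.812
Greystone Township: $136,860 × 0.00567 = $775.9962
City of Harrowgate: $136,860 × 0.00624 = $854.0064
Total = $2,054.2686 + $574.812 + $775.9962 + $854.0064 = $4,259.0832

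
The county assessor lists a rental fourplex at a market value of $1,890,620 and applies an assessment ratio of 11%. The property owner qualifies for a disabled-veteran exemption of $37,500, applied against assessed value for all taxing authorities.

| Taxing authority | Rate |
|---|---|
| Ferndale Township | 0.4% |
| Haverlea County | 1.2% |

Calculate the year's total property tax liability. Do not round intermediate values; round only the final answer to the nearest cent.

$2,727.49

Assessed value = $1,890,620 × 0.11 = $207,968.2
Taxable value = $207,968.2 − $37,500 = $170,468.2
Ferndale Township: $170,468.2 × 0.004 = $681.8728
Haverlea County: $170,468.2 × 0.012 = $2,045.6184
Total = $681.8728 + $2,045.6184 = $2,727.4912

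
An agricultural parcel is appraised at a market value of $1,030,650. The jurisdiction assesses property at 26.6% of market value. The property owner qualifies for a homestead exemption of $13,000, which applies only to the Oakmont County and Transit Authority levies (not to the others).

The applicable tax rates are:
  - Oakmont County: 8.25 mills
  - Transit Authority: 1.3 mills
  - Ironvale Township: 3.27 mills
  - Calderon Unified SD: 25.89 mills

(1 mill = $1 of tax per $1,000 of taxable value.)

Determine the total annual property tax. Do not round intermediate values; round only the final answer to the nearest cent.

Assessed value = $1,030,650 × 0.266 = $274,152.9
Oakmont County: ($274,152.9 − $13,000) × 0.00825 = $261,152.9 × 0.00825 = $2,154.511425
Transit Authority: ($274,152.9 − $13,000) × 0.0013 = $261,152.9 × 0.0013 = $339.49877
Ironvale Township: $274,152.9 × 0.00327 = $896.479983
Calderon Unified SD: $274,152.9 × 0.02589 = $7,097.818581
Total = $10,488.308759

$10,488.31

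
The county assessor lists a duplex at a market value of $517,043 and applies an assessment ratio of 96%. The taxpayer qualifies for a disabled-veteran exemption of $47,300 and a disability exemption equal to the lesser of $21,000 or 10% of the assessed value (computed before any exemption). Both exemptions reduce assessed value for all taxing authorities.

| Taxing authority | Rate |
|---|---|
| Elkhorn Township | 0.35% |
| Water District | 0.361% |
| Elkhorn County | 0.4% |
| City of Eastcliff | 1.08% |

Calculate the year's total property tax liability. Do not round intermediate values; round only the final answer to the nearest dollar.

$9,379

Assessed value = $517,043 × 0.96 = $496,361.28
Disability exemption = min($21,000, 10% × $496,361.28) = min($21,000, $49,636.128) = $21,000 (dollar cap binds)
Taxable value = $496,361.28 − $47,300 − $21,000 = $428,061.28
Elkhorn Township: $428,061.28 × 0.0035 = $1,498.21448
Water District: $428,061.28 × 0.00361 = $1,545.3012208
Elkhorn County: $428,061.28 × 0.004 = $1,712.24512
City of Eastcliff: $428,061.28 × 0.0108 = $4,623.061824
Total = $9,378.8226448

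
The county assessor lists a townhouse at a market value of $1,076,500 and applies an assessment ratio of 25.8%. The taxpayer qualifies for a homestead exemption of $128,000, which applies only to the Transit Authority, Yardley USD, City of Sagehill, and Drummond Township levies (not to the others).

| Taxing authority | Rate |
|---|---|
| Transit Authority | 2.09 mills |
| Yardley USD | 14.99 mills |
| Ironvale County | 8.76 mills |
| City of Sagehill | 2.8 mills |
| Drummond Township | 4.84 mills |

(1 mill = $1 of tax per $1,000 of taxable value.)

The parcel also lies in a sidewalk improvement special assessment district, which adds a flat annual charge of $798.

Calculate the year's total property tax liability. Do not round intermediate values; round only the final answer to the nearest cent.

$6,932.47

Assessed value = $1,076,500 × 0.258 = $277,737
Transit Authority: ($277,737 − $128,000) × 0.00209 = $149,737 × 0.00209 = $312.95033
Yardley USD: ($277,737 − $128,000) × 0.01499 = $149,737 × 0.01499 = $2,244.55763
Ironvale County: $277,737 × 0.00876 = $2,432.97612
City of Sagehill: ($277,737 − $128,000) × 0.0028 = $149,737 × 0.0028 = $419.2636
Drummond Township: ($277,737 − $128,000) × 0.00484 = $149,737 × 0.00484 = $724.72708
Levies subtotal = $6,134.47476
Total = $6,134.47476 + $798 = $6,932.47476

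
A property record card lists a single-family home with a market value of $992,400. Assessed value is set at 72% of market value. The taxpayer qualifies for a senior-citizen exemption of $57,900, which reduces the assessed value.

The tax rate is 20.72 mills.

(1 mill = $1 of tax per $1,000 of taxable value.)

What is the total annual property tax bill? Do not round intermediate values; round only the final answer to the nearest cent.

Assessed value = $992,400 × 0.72 = $714,528
Taxable value = $714,528 − $57,900 = $656,628
Tax = $656,628 × 0.02072 = $13,605.33216

$13,605.33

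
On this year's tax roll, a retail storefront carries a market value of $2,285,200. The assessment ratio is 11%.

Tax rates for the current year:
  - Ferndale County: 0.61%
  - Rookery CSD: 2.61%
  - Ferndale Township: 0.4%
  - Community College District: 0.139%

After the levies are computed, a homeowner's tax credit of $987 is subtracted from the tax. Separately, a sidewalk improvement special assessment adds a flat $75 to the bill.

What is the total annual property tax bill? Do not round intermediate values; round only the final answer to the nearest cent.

Assessed value = $2,285,200 × 0.11 = $251,372
Ferndale County: $251,372 × 0.0061 = $1,533.3692
Rookery CSD: $251,372 × 0.0261 = $6,560.8092
Ferndale Township: $251,372 × 0.004 = $1,005.488
Community College District: $251,372 × 0.00139 = $349.40708
Levies subtotal = $9,449.07348
After credit = $9,449.07348 − $987 = $8,462.07348
Total = $8,462.07348 + $75 = $8,537.07348

$8,537.07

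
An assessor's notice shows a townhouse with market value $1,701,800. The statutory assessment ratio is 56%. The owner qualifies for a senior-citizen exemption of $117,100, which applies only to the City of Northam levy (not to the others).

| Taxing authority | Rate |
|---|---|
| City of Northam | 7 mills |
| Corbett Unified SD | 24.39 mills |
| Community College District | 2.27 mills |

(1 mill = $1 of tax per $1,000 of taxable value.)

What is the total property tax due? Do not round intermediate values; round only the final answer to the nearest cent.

Assessed value = $1,701,800 × 0.56 = $953,008
City of Northam: ($953,008 − $117,100) × 0.007 = $835,908 × 0.007 = $5,851.356
Corbett Unified SD: $953,008 × 0.02439 = $23,243.86512
Community College District: $953,008 × 0.00227 = $2,163.32816
Total = $31,258.54928

$31,258.55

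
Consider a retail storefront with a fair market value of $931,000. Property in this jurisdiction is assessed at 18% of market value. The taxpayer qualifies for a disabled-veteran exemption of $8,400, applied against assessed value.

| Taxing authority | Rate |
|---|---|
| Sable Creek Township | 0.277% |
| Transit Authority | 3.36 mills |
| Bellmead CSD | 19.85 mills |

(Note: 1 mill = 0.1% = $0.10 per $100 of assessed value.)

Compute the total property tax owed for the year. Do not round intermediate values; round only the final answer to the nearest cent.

$4,135.50

Assessed value = $931,000 × 0.18 = $167,580
Taxable value = $167,580 − $8,400 = $159,180
Sable Creek Township: $159,180 × 0.00277 = $440.9286
Transit Authority: $159,180 × 0.00336 = $534.8448
Bellmead CSD: $159,180 × 0.01985 = $3,159.723
Total = $4,135.4964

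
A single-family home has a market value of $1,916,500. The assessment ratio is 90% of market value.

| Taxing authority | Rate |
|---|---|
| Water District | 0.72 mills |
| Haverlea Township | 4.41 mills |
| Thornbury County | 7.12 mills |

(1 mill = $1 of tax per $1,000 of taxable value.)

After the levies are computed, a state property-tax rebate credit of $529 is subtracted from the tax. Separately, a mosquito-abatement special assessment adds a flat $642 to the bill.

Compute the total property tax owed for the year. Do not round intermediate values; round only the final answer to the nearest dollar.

$21,242

Assessed value = $1,916,500 × 0.9 = $1,724,850
Water District: $1,724,850 × 0.00072 = $1,241.892
Haverlea Township: $1,724,850 × 0.00441 = $7,606.5885
Thornbury County: $1,724,850 × 0.00712 = $12,280.932
Levies subtotal = $21,129.4125
After credit = $21,129.4125 − $529 = $20,600.4125
Total = $20,600.4125 + $642 = $21,242.4125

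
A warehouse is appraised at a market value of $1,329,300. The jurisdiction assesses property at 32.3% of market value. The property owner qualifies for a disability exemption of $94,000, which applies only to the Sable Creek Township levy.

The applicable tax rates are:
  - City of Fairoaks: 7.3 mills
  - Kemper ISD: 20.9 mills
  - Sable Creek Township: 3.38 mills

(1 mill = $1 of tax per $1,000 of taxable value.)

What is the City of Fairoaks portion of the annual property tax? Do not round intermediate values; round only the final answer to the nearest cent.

$3,134.36

Assessed value = $1,329,300 × 0.323 = $429,363.9
City of Fairoaks taxable value = $429,363.9 (exemption does not apply)
City of Fairoaks levy = $429,363.9 × 0.0073 = $3,134.35647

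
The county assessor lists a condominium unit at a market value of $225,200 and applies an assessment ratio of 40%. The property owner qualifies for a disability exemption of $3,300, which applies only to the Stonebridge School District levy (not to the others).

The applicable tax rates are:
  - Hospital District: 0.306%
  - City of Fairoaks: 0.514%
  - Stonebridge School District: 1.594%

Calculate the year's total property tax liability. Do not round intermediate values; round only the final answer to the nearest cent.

$2,121.93

Assessed value = $225,200 × 0.4 = $90,080
Hospital District: $90,080 × 0.00306 = $275.6448
City of Fairoaks: $90,080 × 0.00514 = $463.0112
Stonebridge School District: ($90,080 − $3,300) × 0.01594 = $86,780 × 0.01594 = $1,383.2732
Total = $2,121.9292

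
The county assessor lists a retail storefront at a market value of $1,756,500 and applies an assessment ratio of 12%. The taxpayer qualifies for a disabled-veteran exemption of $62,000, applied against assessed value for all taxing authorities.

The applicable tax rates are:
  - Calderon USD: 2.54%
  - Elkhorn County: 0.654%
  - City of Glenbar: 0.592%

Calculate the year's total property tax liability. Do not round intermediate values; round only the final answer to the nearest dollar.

Assessed value = $1,756,500 × 0.12 = $210,780
Taxable value = $210,780 − $62,000 = $148,780
Calderon USD: $148,780 × 0.0254 = $3,779.012
Elkhorn County: $148,780 × 0.00654 = $973.0212
City of Glenbar: $148,780 × 0.00592 = $880.7776
Total = $3,779.012 + $973.0212 + $880.7776 = $5,632.8108

$5,633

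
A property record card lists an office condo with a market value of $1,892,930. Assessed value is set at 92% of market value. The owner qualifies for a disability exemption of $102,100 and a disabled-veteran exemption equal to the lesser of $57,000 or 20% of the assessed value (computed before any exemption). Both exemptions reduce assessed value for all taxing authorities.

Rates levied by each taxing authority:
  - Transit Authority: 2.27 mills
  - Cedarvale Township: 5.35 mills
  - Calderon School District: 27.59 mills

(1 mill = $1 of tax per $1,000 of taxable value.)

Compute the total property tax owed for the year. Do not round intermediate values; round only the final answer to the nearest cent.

Assessed value = $1,892,930 × 0.92 = $1,741,495.6
Disabled-veteran exemption = min($57,000, 20% × $1,741,495.6) = min($57,000, $348,299.12) = $57,000 (dollar cap binds)
Taxable value = $1,741,495.6 − $102,100 − $57,000 = $1,582,395.6
Transit Authority: $1,582,395.6 × 0.00227 = $3,592.038012
Cedarvale Township: $1,582,395.6 × 0.00535 = $8,465.81646
Calderon School District: $1,582,395.6 × 0.02759 = $43,658.294604
Total = $55,716.149076

$55,716.15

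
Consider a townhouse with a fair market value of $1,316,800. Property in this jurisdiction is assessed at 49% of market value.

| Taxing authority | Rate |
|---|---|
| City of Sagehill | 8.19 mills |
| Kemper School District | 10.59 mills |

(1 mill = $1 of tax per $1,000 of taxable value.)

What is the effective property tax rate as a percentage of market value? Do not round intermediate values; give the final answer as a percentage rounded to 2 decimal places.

0.92%

Assessed value = $1,316,800 × 0.49 = $645,232
City of Sagehill: $645,232 × 0.00819 = $5,284.45008
Kemper School District: $645,232 × 0.01059 = $6,833.00688
Total tax = $12,117.45696
Effective rate = $12,117.45696 ÷ $1,316,800 = 0.92% of market value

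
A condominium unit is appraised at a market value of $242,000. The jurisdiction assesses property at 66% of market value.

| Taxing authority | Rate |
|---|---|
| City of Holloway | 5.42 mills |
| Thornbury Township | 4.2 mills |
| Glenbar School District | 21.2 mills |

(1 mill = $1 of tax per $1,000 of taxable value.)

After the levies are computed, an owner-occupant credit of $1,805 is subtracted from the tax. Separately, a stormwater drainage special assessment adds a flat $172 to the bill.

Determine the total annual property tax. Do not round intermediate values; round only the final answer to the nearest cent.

Assessed value = $242,000 × 0.66 = $159,720
City of Holloway: $159,720 × 0.00542 = $865.6824
Thornbury Township: $159,720 × 0.0042 = $670.824
Glenbar School District: $159,720 × 0.0212 = $3,386.064
Levies subtotal = $4,922.5704
After credit = $4,922.5704 − $1,805 = $3,117.5704
Total = $3,117.5704 + $172 = $3,289.5704

$3,289.57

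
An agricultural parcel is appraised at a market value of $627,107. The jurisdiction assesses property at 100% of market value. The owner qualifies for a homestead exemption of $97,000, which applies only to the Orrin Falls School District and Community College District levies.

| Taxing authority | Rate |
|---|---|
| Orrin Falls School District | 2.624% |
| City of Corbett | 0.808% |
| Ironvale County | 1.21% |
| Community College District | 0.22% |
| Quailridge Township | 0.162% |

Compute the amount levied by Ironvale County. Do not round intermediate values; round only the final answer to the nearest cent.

$7,587.99

Assessed value = $627,107 × 1 = $627,107
Ironvale County taxable value = $627,107 (exemption does not apply)
Ironvale County levy = $627,107 × 0.0121 = $7,587.9947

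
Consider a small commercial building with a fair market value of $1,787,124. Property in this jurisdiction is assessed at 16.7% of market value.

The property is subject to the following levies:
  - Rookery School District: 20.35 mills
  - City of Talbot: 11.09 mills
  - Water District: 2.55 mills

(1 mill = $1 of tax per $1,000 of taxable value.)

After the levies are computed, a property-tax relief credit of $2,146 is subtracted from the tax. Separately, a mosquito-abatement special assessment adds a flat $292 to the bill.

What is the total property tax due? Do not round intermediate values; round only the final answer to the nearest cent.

Assessed value = $1,787,124 × 0.167 = $298,449.708
Rookery School District: $298,449.708 × 0.02035 = $6,073.4515578
City of Talbot: $298,449.708 × 0.01109 = $3,309.80726172
Water District: $298,449.708 × 0.00255 = $761.0467554
Levies subtotal = $10,144.30557492
After credit = $10,144.30557492 − $2,146 = $7,998.30557492
Total = $7,998.30557492 + $292 = $8,290.30557492

$8,290.31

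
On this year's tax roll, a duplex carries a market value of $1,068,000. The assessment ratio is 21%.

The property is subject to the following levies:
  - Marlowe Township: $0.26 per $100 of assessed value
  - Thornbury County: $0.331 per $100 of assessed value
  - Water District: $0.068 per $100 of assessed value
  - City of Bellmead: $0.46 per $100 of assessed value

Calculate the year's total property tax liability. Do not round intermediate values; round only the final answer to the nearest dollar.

Assessed value = $1,068,000 × 0.21 = $224,280
Marlowe Township: $224,280 × 0.0026 = $583.128
Thornbury County: $224,280 × 0.00331 = $742.3668
Water District: $224,280 × 0.00068 = $152.5104
City of Bellmead: $224,280 × 0.0046 = $1,031.688
Total = $583.128 + $742.3668 + $152.5104 + $1,031.688 = $2,509.6932

$2,510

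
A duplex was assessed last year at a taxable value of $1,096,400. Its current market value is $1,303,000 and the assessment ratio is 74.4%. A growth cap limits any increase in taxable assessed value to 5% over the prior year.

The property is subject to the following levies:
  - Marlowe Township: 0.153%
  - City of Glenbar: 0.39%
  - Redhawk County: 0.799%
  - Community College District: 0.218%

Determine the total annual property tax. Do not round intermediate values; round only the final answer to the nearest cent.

$15,123.14

Uncapped assessed value = $1,303,000 × 0.744 = $969,432
Cap limit = $1,096,400 × 1.05 = $1,151,220
Taxable assessed value = min($969,432, $1,151,220) = $969,432 (cap does not bind)
Marlowe Township: $969,432 × 0.00153 = $1,483.23096
City of Glenbar: $969,432 × 0.0039 = $3,780.7848
Redhawk County: $969,432 × 0.00799 = $7,745.76168
Community College District: $969,432 × 0.00218 = $2,113.36176
Total = $15,123.1392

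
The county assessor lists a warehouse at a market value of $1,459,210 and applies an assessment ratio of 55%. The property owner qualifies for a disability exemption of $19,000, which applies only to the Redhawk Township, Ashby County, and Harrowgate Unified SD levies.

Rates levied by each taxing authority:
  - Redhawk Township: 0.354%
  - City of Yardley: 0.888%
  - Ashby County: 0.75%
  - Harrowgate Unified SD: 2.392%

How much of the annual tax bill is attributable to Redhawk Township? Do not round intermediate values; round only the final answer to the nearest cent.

Assessed value = $1,459,210 × 0.55 = $802,565.5
Redhawk Township taxable value = $802,565.5 − $19,000 = $783,565.5
Redhawk Township levy = $783,565.5 × 0.00354 = $2,773.82187

$2,773.82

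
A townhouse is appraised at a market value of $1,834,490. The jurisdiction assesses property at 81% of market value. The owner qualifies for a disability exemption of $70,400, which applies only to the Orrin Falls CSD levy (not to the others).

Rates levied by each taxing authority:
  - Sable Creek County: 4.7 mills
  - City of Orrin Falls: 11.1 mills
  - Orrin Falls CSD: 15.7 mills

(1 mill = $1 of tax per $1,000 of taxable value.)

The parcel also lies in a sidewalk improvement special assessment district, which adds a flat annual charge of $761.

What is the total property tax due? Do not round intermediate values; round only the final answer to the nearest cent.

$46,462.73

Assessed value = $1,834,490 × 0.81 = $1,485,936.9
Sable Creek County: $1,485,936.9 × 0.0047 = $6,983.90343
City of Orrin Falls: $1,485,936.9 × 0.0111 = $16,493.89959
Orrin Falls CSD: ($1,485,936.9 − $70,400) × 0.0157 = $1,415,536.9 × 0.0157 = $22,223.92933
Levies subtotal = $45,701.73235
Total = $45,701.73235 + $761 = $46,462.73235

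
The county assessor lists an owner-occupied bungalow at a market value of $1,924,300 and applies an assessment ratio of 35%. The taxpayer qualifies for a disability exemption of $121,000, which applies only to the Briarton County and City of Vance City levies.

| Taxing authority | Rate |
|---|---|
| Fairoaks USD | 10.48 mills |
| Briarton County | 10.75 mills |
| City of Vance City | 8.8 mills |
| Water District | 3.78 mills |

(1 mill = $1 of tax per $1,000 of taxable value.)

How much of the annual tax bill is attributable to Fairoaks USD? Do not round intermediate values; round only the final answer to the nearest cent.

Assessed value = $1,924,300 × 0.35 = $673,505
Fairoaks USD taxable value = $673,505 (exemption does not apply)
Fairoaks USD levy = $673,505 × 0.01048 = $7,058.3324

$7,058.33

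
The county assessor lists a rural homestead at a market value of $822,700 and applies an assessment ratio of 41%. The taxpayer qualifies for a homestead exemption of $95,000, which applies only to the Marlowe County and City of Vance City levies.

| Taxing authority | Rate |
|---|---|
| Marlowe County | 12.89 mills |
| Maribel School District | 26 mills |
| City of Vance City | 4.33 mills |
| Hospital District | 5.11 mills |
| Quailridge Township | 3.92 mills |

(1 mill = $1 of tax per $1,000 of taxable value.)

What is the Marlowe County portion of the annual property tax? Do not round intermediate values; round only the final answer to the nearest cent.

Assessed value = $822,700 × 0.41 = $337,307
Marlowe County taxable value = $337,307 − $95,000 = $242,307
Marlowe County levy = $242,307 × 0.01289 = $3,123.33723

$3,123.34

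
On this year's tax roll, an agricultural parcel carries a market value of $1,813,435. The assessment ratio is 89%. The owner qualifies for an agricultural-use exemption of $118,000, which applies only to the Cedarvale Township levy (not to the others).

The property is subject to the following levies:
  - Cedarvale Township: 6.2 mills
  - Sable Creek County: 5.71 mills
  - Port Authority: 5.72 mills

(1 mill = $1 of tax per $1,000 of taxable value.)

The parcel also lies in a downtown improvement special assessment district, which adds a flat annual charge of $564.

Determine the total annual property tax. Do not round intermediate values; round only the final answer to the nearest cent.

Assessed value = $1,813,435 × 0.89 = $1,613,957.15
Cedarvale Township: ($1,613,957.15 − $118,000) × 0.0062 = $1,495,957.15 × 0.0062 = $9,274.93433
Sable Creek County: $1,613,957.15 × 0.00571 = $9,215.6953265
Port Authority: $1,613,957.15 × 0.00572 = $9,231.834898
Levies subtotal = $27,722.4645545
Total = $27,722.4645545 + $564 = $28,286.4645545

$28,286.46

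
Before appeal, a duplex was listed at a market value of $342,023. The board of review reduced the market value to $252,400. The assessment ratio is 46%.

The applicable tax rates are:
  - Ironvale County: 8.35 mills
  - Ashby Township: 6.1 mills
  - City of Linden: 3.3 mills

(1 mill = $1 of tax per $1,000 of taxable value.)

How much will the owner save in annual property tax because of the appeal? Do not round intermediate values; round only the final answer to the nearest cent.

Old assessed value = $342,023 × 0.46 = $157,330.58
New assessed value = $252,400 × 0.46 = $116,104
Combined rate = 0.00835 + 0.0061 + 0.0033 = 0.01775
Old tax = $157,330.58 × 0.01775 = $2,792.617795
New tax = $116,104 × 0.01775 = $2,060.846
Reduction = $2,792.617795 − $2,060.846 = $731.771795

$731.77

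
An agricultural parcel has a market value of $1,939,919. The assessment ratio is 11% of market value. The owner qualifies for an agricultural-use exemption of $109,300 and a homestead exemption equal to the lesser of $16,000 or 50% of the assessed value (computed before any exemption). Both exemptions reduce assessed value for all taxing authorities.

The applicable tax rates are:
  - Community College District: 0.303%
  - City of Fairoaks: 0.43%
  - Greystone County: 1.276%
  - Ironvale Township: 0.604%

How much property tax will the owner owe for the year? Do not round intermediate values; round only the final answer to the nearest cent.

$2,301.82

Assessed value = $1,939,919 × 0.11 = $213,391.09
Homestead exemption = min($16,000, 50% × $213,391.09) = min($16,000, $106,695.545) = $16,000 (dollar cap binds)
Taxable value = $213,391.09 − $109,300 − $16,000 = $88,091.09
Community College District: $88,091.09 × 0.00303 = $266.9160027
City of Fairoaks: $88,091.09 × 0.0043 = $378.791687
Greystone County: $88,091.09 × 0.01276 = $1,124.0423084
Ironvale Township: $88,091.09 × 0.00604 = $532.0701836
Total = $2,301.8201817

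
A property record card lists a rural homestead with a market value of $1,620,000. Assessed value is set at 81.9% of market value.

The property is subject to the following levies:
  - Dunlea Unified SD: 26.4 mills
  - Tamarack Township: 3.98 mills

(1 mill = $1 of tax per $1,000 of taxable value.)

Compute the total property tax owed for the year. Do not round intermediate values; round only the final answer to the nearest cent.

$40,307.58

Assessed value = $1,620,000 × 0.819 = $1,326,780
Dunlea Unified SD: $1,326,780 × 0.0264 = $35,026.992
Tamarack Township: $1,326,780 × 0.00398 = $5,280.5844
Total = $35,026.992 + $5,280.5844 = $40,307.5764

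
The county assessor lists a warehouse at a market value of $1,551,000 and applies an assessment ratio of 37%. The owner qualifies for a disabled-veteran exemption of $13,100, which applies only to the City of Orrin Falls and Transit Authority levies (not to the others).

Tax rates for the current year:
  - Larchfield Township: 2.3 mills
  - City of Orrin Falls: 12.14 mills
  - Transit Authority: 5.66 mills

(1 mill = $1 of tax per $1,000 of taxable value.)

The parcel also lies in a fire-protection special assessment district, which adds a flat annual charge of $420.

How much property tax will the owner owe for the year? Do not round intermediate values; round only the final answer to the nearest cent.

$11,721.61

Assessed value = $1,551,000 × 0.37 = $573,870
Larchfield Township: $573,870 × 0.0023 = $1,319.901
City of Orrin Falls: ($573,870 − $13,100) × 0.01214 = $560,770 × 0.01214 = $6,807.7478
Transit Authority: ($573,870 − $13,100) × 0.00566 = $560,770 × 0.00566 = $3,173.9582
Levies subtotal = $11,301.607
Total = $11,301.607 + $420 = $11,721.607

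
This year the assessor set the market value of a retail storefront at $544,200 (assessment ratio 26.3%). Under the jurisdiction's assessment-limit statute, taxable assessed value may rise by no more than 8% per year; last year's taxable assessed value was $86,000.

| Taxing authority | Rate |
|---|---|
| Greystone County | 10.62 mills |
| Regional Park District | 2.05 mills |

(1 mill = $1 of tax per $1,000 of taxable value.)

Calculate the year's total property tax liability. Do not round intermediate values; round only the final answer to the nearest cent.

$1,176.79

Uncapped assessed value = $544,200 × 0.263 = $143,124.6
Cap limit = $86,000 × 1.08 = $92,880
Taxable assessed value = min($143,124.6, $92,880) = $92,880 (cap binds)
Greystone County: $92,880 × 0.01062 = $986.3856
Regional Park District: $92,880 × 0.00205 = $190.404
Total = $1,176.7896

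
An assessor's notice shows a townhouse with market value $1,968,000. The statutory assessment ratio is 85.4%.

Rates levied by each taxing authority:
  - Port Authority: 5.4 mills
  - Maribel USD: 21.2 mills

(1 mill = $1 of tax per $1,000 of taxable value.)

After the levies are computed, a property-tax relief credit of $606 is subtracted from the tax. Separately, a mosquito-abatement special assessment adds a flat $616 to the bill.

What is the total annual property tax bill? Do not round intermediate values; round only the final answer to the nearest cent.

Assessed value = $1,968,000 × 0.854 = $1,680,672
Port Authority: $1,680,672 × 0.0054 = $9,075.6288
Maribel USD: $1,680,672 × 0.0212 = $35,630.2464
Levies subtotal = $44,705.8752
After credit = $44,705.8752 − $606 = $44,099.8752
Total = $44,099.8752 + $616 = $44,715.8752

$44,715.88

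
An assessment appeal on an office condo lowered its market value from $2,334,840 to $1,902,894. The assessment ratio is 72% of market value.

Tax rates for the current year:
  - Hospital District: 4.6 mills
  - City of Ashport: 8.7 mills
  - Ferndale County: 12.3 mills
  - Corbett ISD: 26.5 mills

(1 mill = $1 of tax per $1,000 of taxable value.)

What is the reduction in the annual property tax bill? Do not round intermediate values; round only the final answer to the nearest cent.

Old assessed value = $2,334,840 × 0.72 = $1,681,084.8
New assessed value = $1,902,894 × 0.72 = $1,370,083.68
Combined rate = 0.0046 + 0.0087 + 0.0123 + 0.0265 = 0.0521
Old tax = $1,681,084.8 × 0.0521 = $87,584.51808
New tax = $1,370,083.68 × 0.0521 = $71,381.359728
Reduction = $87,584.51808 − $71,381.359728 = $16,203.158352

$16,203.16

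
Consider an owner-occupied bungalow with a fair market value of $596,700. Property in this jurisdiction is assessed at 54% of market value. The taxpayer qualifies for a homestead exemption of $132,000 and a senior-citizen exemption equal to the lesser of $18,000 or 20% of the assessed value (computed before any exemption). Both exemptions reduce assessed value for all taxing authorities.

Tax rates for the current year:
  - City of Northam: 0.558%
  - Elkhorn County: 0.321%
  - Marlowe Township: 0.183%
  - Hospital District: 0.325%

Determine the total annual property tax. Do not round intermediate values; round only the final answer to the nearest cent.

$2,388.66

Assessed value = $596,700 × 0.54 = $322,218
Senior-citizen exemption = min($18,000, 20% × $322,218) = min($18,000, $64,443.6) = $18,000 (dollar cap binds)
Taxable value = $322,218 − $132,000 − $18,000 = $172,218
City of Northam: $172,218 × 0.00558 = $960.97644
Elkhorn County: $172,218 × 0.00321 = $552.81978
Marlowe Township: $172,218 × 0.00183 = $315.15894
Hospital District: $172,218 × 0.00325 = $559.7085
Total = $2,388.66366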